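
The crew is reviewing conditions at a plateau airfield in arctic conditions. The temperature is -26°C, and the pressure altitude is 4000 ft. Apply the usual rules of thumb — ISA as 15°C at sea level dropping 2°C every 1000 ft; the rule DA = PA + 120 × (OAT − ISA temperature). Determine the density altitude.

ISA temperature at 4000 ft = 15 − 2 × (4000/1000) = 7°C.
ISA deviation = -26 − 7 = -33°C.
Density altitude = 4000 + 120 × (-33) = 4000 + (-3960) = 40 ft.

40 ft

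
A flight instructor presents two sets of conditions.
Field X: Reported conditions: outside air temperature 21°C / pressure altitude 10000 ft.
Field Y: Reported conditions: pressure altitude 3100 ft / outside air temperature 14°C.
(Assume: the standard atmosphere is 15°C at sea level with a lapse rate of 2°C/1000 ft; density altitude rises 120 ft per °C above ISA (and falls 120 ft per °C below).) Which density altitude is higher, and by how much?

Field X: ISA temp = -5°C, deviation +26°C, DA = 10000 + 120 × 26 = 13120 ft.
Field Y: ISA temp = 8.8°C, deviation +5.2°C, DA = 3100 + 120 × 5.2 = 3724 ft.
Field X is higher by 13120 − 3724 = 9396 ft.

Field X by 9396 ft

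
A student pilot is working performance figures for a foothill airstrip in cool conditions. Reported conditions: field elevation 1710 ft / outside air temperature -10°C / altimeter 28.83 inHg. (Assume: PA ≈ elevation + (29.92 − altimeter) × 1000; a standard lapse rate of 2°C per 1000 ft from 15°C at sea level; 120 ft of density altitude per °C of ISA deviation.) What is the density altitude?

Pressure altitude = 1710 + (29.92 − 28.83) × 1000 = 1710 + (+1090) = 2800 ft.
ISA temperature at 2800 ft = 15 − 2 × (2800/1000) = 9.4°C.
ISA deviation = -10 − 9.4 = -19.4°C.
Density altitude = 2800 + 120 × (-19.4) = 472 ft.

472 ft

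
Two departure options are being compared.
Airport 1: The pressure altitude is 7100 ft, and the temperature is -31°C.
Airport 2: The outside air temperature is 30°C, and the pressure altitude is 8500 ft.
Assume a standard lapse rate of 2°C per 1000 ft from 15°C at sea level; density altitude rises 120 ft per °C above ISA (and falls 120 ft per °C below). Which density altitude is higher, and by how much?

Airport 1: ISA temp = 0.8°C, deviation -31.8°C, DA = 7100 + 120 × (-31.8) = 3284 ft.
Airport 2: ISA temp = -2°C, deviation +32°C, DA = 8500 + 120 × 32 = 12340 ft.
Airport 2 is higher by 12340 − 3284 = 9056 ft.

Airport 2 by 9056 ft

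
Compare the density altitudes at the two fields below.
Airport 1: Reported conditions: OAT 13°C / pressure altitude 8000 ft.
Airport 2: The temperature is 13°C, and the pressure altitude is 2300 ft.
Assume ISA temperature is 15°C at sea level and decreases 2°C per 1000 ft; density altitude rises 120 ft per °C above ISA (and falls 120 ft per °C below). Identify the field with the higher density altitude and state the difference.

Airport 1 by 7068 ft

Airport 1: ISA temp = -1°C, deviation +14°C, DA = 8000 + 120 × 14 = 9680 ft.
Airport 2: ISA temp = 10.4°C, deviation +2.6°C, DA = 2300 + 120 × 2.6 = 2612 ft.
Airport 1 is higher by 9680 − 2612 = 7068 ft.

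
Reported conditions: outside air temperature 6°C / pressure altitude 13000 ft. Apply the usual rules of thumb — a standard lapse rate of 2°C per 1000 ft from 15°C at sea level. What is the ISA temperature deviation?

ISA+17°C

ISA temperature at 13000 ft = 15 − 2 × (13000/1000) = -11°C.
Deviation = OAT − ISA = 6 − (-11) = +17°C.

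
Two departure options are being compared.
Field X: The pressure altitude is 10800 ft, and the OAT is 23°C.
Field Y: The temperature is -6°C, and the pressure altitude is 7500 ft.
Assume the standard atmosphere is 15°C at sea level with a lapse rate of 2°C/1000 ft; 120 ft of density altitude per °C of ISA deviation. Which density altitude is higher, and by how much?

Field X by 7572 ft

Field X: ISA temp = -6.6°C, deviation +29.6°C, DA = 10800 + 120 × 29.6 = 14352 ft.
Field Y: ISA temp = 0°C, deviation -6°C, DA = 7500 + 120 × (-6) = 6780 ft.
Field X is higher by 14352 − 6780 = 7572 ft.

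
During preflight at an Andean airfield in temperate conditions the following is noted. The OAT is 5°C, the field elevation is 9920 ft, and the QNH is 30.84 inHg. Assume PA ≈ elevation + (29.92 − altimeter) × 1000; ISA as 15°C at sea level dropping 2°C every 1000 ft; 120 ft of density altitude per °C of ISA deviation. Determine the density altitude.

Pressure altitude = 9920 + (29.92 − 30.84) × 1000 = 9920 + (-920) = 9000 ft.
ISA temperature at 9000 ft = 15 − 2 × (9000/1000) = -3°C.
ISA deviation = 5 − (-3) = +8°C.
Density altitude = 9000 + 120 × (8) = 9960 ft.

9960 ft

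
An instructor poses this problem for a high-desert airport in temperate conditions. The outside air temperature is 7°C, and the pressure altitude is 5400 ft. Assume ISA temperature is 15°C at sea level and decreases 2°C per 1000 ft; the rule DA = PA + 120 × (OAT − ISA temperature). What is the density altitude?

ISA temperature at 5400 ft = 15 − 2 × (5400/1000) = 4.2°C.
ISA deviation = 7 − 4.2 = +2.8°C.
Density altitude = 5400 + 120 × (2.8) = 5400 + (+336) = 5736 ft.

5736 ft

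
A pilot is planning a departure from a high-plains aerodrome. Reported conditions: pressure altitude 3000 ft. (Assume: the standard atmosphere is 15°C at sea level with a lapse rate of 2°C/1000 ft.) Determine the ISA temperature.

9°C

ISA temperature = 15 − 2 × (3000/1000) = 15 − 6 = 9°C.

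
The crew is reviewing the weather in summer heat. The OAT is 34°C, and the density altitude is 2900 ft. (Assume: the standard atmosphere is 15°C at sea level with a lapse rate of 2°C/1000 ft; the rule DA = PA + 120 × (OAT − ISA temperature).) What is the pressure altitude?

500 ft

DA = PA + 120 × (OAT − (15 − 2·PA/1000)) = PA + 120·OAT − 1800 + 0.24·PA = 1.24·PA + 120·OAT − 1800.
So 1.24·PA = 2900 − 120 × 34 + 1800 = 620.
PA = 620 / 1.24 = 500 ft.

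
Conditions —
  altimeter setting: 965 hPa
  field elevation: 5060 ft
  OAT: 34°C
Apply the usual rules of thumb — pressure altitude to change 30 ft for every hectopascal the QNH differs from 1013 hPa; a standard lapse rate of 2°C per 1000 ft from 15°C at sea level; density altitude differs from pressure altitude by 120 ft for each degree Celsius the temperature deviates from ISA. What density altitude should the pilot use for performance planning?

Pressure altitude = 5060 + (1013 − 965) × 30 = 5060 + (+1440) = 6500 ft.
ISA temperature at 6500 ft = 15 − 2 × (6500/1000) = 2°C.
ISA deviation = 34 − 2 = +32°C.
Density altitude = 6500 + 120 × (32) = 10340 ft.

10340 ft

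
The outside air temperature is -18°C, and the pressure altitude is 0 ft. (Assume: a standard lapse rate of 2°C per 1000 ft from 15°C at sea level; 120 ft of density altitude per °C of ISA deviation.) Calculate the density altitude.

ISA temperature at 0 ft = 15 − 2 × (0/1000) = 15°C.
ISA deviation = -18 − 15 = -33°C.
Density altitude = 0 + 120 × (-33) = 0 + (-3960) = -3960 ft.

-3960 ft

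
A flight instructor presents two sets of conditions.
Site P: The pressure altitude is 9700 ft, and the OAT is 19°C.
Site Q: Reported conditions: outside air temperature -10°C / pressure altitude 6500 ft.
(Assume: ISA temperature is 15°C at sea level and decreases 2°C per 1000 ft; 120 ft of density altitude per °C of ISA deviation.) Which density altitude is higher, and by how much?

Site P: ISA temp = -4.4°C, deviation +23.4°C, DA = 9700 + 120 × 23.4 = 12508 ft.
Site Q: ISA temp = 2°C, deviation -12°C, DA = 6500 + 120 × (-12) = 5060 ft.
Site P is higher by 12508 − 5060 = 7448 ft.

Site P by 7448 ft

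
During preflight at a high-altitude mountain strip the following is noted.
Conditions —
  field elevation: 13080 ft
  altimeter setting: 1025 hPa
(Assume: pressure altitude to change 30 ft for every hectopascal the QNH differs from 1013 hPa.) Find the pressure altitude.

Pressure correction = (1013 − 1025) × 30 = -360 ft.
Pressure altitude = 13080 + (-360) = 12720 ft.

12720 ft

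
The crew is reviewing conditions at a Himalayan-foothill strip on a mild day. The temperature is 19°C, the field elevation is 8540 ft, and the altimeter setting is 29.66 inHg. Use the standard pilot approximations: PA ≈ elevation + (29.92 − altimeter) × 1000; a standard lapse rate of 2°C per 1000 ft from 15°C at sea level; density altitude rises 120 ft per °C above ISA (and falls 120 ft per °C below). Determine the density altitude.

11392 ft

Pressure altitude = 8540 + (29.92 − 29.66) × 1000 = 8540 + (+260) = 8800 ft.
ISA temperature at 8800 ft = 15 − 2 × (8800/1000) = -2.6°C.
ISA deviation = 19 − (-2.6) = +21.6°C.
Density altitude = 8800 + 120 × (21.6) = 11392 ft.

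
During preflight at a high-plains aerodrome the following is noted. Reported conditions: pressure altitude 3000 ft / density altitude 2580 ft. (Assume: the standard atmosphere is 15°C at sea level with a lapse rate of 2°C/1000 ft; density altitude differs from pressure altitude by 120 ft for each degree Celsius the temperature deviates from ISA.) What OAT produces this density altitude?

5.5°C

Density altitude − pressure altitude = 2580 − 3000 = -420 ft.
At 120 ft/°C that is an ISA deviation of -420/120 = -3.5°C.
ISA temperature at 3000 ft = 15 − 2 × (3000/1000) = 9°C.
OAT = ISA + deviation = 9 + (-3.5) = 5.5°C.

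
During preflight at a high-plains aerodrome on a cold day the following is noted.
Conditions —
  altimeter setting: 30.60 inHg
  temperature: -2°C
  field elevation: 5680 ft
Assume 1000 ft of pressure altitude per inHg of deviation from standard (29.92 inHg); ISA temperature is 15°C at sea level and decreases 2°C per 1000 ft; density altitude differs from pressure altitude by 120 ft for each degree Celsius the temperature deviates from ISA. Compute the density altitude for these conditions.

4160 ft

Pressure altitude = 5680 + (29.92 − 30.60) × 1000 = 5680 + (-680) = 5000 ft.
ISA temperature at 5000 ft = 15 − 2 × (5000/1000) = 5°C.
ISA deviation = -2 − 5 = -7°C.
Density altitude = 5000 + 120 × (-7) = 4160 ft.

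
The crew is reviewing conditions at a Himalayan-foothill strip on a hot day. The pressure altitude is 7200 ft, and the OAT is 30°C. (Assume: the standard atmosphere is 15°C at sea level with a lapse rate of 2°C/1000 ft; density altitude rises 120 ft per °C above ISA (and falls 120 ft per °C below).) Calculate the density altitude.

ISA temperature at 7200 ft = 15 − 2 × (7200/1000) = 0.6°C.
ISA deviation = 30 − 0.6 = +29.4°C.
Density altitude = 7200 + 120 × (29.4) = 7200 + (+3528) = 10728 ft.

10728 ft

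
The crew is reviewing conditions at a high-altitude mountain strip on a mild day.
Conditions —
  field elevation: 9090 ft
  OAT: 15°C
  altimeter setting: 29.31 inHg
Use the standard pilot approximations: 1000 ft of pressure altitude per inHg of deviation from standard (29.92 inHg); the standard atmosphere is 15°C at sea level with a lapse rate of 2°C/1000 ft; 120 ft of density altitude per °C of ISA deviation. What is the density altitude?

Pressure altitude = 9090 + (29.92 − 29.31) × 1000 = 9090 + (+610) = 9700 ft.
ISA temperature at 9700 ft = 15 − 2 × (9700/1000) = -4.4°C.
ISA deviation = 15 − (-4.4) = +19.4°C.
Density altitude = 9700 + 120 × (19.4) = 12028 ft.

12028 ft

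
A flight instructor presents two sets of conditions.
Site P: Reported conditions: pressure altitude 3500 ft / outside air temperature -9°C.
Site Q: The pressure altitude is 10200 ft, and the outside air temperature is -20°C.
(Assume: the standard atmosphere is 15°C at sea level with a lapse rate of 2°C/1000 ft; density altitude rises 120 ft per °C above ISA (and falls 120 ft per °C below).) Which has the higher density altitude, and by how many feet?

Site Q by 6988 ft

Site P: ISA temp = 8°C, deviation -17°C, DA = 3500 + 120 × (-17) = 1460 ft.
Site Q: ISA temp = -5.4°C, deviation -14.6°C, DA = 10200 + 120 × (-14.6) = 8448 ft.
Site Q is higher by 8448 − 1460 = 6988 ft.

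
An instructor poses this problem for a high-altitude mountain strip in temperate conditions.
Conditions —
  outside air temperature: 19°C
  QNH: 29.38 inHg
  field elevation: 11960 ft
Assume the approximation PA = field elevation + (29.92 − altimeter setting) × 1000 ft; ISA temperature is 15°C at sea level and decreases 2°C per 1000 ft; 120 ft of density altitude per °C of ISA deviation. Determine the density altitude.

15980 ft

Pressure altitude = 11960 + (29.92 − 29.38) × 1000 = 11960 + (+540) = 12500 ft.
ISA temperature at 12500 ft = 15 − 2 × (12500/1000) = -10°C.
ISA deviation = 19 − (-10) = +29°C.
Density altitude = 12500 + 120 × (29) = 15980 ft.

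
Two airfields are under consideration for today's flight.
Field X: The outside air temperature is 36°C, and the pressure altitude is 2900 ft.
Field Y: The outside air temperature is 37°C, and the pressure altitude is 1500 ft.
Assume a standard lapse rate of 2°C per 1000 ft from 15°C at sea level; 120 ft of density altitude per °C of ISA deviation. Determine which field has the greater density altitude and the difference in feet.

Field X by 1616 ft

Field X: ISA temp = 9.2°C, deviation +26.8°C, DA = 2900 + 120 × 26.8 = 6116 ft.
Field Y: ISA temp = 12°C, deviation +25°C, DA = 1500 + 120 × 25 = 4500 ft.
Field X is higher by 6116 − 4500 = 1616 ft.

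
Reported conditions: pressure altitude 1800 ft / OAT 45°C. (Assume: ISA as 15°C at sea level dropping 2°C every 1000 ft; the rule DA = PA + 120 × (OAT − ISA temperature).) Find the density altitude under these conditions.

ISA temperature at 1800 ft = 15 − 2 × (1800/1000) = 11.4°C.
ISA deviation = 45 − 11.4 = +33.6°C.
Density altitude = 1800 + 120 × (33.6) = 1800 + (+4032) = 5832 ft.

5832 ft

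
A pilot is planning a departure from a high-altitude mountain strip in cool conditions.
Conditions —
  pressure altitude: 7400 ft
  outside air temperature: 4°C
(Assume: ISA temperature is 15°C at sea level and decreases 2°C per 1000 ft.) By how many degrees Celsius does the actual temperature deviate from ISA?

ISA+3.8°C

ISA temperature at 7400 ft = 15 − 2 × (7400/1000) = 0.2°C.
Deviation = OAT − ISA = 4 − 0.2 = +3.8°C.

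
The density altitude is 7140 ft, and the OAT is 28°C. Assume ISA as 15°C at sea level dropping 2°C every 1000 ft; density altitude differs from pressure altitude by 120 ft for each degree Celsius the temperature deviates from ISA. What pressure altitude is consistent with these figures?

4500 ft

DA = PA + 120 × (OAT − (15 − 2·PA/1000)) = PA + 120·OAT − 1800 + 0.24·PA = 1.24·PA + 120·OAT − 1800.
So 1.24·PA = 7140 − 120 × 28 + 1800 = 5580.
PA = 5580 / 1.24 = 4500 ft.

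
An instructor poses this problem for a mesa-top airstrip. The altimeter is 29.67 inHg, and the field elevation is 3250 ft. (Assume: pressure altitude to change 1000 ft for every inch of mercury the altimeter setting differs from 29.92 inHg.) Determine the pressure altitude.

Pressure correction = (29.92 − 29.67) × 1000 = +250 ft.
Pressure altitude = 3250 + (+250) = 3500 ft.

3500 ft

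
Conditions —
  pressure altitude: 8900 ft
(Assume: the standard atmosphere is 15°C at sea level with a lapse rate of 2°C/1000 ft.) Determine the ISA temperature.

ISA temperature = 15 − 2 × (8900/1000) = 15 − 17.8 = -2.8°C.

-2.8°C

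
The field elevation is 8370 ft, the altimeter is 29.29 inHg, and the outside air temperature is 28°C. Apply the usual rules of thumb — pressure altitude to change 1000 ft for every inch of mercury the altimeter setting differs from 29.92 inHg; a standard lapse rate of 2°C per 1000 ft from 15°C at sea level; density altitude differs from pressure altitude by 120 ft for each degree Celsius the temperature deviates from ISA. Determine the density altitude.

Pressure altitude = 8370 + (29.92 − 29.29) × 1000 = 8370 + (+630) = 9000 ft.
ISA temperature at 9000 ft = 15 − 2 × (9000/1000) = -3°C.
ISA deviation = 28 − (-3) = +31°C.
Density altitude = 9000 + 120 × (31) = 12720 ft.

12720 ft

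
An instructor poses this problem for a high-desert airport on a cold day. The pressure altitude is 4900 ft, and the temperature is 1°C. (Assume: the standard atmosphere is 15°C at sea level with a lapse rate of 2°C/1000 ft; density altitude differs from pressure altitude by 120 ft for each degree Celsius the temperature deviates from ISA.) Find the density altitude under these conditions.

4396 ft

ISA temperature at 4900 ft = 15 − 2 × (4900/1000) = 5.2°C.
ISA deviation = 1 − 5.2 = -4.2°C.
Density altitude = 4900 + 120 × (-4.2) = 4900 + (-504) = 4396 ft.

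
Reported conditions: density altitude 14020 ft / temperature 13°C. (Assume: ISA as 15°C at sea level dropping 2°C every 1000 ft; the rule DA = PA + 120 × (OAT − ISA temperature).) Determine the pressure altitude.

DA = PA + 120 × (OAT − (15 − 2·PA/1000)) = PA + 120·OAT − 1800 + 0.24·PA = 1.24·PA + 120·OAT − 1800.
So 1.24·PA = 14020 − 120 × 13 + 1800 = 14260.
PA = 14260 / 1.24 = 11500 ft.

11500 ft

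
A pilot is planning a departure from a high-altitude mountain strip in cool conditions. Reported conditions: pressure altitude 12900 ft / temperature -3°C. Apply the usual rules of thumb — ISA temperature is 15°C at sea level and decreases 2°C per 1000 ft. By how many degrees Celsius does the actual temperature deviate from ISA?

ISA+7.8°C

ISA temperature at 12900 ft = 15 − 2 × (12900/1000) = -10.8°C.
Deviation = OAT − ISA = -3 − (-10.8) = +7.8°C.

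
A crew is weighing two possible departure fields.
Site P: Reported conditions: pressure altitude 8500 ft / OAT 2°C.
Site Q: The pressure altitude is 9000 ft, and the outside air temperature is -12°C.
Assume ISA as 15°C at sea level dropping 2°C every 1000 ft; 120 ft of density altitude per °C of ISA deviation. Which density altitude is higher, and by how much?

Site P by 1060 ft

Site P: ISA temp = -2°C, deviation +4°C, DA = 8500 + 120 × 4 = 8980 ft.
Site Q: ISA temp = -3°C, deviation -9°C, DA = 9000 + 120 × (-9) = 7920 ft.
Site P is higher by 8980 − 7920 = 1060 ft.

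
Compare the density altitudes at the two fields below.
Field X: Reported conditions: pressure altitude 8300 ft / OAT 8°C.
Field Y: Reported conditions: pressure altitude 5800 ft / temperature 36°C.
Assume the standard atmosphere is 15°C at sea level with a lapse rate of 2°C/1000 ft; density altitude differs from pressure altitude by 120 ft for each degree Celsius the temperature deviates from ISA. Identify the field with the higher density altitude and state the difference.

Field X: ISA temp = -1.6°C, deviation +9.6°C, DA = 8300 + 120 × 9.6 = 9452 ft.
Field Y: ISA temp = 3.4°C, deviation +32.6°C, DA = 5800 + 120 × 32.6 = 9712 ft.
Field Y is higher by 9712 − 9452 = 260 ft.

Field Y by 260 ft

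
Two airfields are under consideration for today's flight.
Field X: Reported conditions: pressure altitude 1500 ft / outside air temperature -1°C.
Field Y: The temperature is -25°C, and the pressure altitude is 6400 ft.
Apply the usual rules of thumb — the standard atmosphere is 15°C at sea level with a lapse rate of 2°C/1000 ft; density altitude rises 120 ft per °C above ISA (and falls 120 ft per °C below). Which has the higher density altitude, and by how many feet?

Field X: ISA temp = 12°C, deviation -13°C, DA = 1500 + 120 × (-13) = -60 ft.
Field Y: ISA temp = 2.2°C, deviation -27.2°C, DA = 6400 + 120 × (-27.2) = 3136 ft.
Field Y is higher by 3136 − (-60) = 3196 ft.

Field Y by 3196 ft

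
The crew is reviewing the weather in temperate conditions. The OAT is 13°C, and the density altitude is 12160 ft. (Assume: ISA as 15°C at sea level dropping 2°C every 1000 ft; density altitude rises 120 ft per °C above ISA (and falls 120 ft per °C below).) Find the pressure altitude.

10000 ft

DA = PA + 120 × (OAT − (15 − 2·PA/1000)) = PA + 120·OAT − 1800 + 0.24·PA = 1.24·PA + 120·OAT − 1800.
So 1.24·PA = 12160 − 120 × 13 + 1800 = 12400.
PA = 12400 / 1.24 = 10000 ft.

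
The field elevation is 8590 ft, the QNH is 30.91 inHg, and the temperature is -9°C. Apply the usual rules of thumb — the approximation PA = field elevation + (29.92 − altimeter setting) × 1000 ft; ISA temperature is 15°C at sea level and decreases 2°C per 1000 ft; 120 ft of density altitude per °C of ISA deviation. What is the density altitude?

Pressure altitude = 8590 + (29.92 − 30.91) × 1000 = 8590 + (-990) = 7600 ft.
ISA temperature at 7600 ft = 15 − 2 × (7600/1000) = -0.2°C.
ISA deviation = -9 − (-0.2) = -8.8°C.
Density altitude = 7600 + 120 × (-8.8) = 6544 ft.

6544 ft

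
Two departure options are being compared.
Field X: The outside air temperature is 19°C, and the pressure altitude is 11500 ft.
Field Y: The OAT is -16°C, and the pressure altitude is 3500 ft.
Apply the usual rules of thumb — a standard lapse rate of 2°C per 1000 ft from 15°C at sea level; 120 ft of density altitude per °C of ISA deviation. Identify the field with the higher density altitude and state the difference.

Field X: ISA temp = -8°C, deviation +27°C, DA = 11500 + 120 × 27 = 14740 ft.
Field Y: ISA temp = 8°C, deviation -24°C, DA = 3500 + 120 × (-24) = 620 ft.
Field X is higher by 14740 − 620 = 14120 ft.

Field X by 14120 ft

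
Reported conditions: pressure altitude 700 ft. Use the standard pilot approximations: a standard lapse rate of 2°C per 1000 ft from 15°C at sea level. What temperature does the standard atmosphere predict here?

ISA temperature = 15 − 2 × (700/1000) = 15 − 1.4 = 13.6°C.

13.6°C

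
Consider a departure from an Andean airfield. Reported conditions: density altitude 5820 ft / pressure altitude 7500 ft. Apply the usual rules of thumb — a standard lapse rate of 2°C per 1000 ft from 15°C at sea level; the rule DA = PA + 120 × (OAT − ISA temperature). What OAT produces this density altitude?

Density altitude − pressure altitude = 5820 − 7500 = -1680 ft.
At 120 ft/°C that is an ISA deviation of -1680/120 = -14°C.
ISA temperature at 7500 ft = 15 − 2 × (7500/1000) = 0°C.
OAT = ISA + deviation = 0 + (-14) = -14°C.

-14°C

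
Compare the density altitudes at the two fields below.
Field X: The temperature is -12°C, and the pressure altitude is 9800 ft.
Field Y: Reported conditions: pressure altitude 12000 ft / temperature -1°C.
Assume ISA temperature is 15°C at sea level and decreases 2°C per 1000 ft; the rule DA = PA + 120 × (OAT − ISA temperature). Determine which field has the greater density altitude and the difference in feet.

Field Y by 4048 ft

Field X: ISA temp = -4.6°C, deviation -7.4°C, DA = 9800 + 120 × (-7.4) = 8912 ft.
Field Y: ISA temp = -9°C, deviation +8°C, DA = 12000 + 120 × 8 = 12960 ft.
Field Y is higher by 12960 − 8912 = 4048 ft.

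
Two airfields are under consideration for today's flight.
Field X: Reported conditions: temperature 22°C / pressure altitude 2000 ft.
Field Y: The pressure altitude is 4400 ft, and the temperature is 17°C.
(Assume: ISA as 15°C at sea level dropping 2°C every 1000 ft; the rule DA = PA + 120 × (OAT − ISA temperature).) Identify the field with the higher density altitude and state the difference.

Field Y by 2376 ft

Field X: ISA temp = 11°C, deviation +11°C, DA = 2000 + 120 × 11 = 3320 ft.
Field Y: ISA temp = 6.2°C, deviation +10.8°C, DA = 4400 + 120 × 10.8 = 5696 ft.
Field Y is higher by 5696 − 3320 = 2376 ft.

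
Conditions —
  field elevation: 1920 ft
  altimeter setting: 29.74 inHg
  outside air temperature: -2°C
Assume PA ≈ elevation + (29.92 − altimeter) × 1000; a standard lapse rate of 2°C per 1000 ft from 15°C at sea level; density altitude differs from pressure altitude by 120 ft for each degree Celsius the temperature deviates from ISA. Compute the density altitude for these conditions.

564 ft

Pressure altitude = 1920 + (29.92 − 29.74) × 1000 = 1920 + (+180) = 2100 ft.
ISA temperature at 2100 ft = 15 − 2 × (2100/1000) = 10.8°C.
ISA deviation = -2 − 10.8 = -12.8°C.
Density altitude = 2100 + 120 × (-12.8) = 564 ft.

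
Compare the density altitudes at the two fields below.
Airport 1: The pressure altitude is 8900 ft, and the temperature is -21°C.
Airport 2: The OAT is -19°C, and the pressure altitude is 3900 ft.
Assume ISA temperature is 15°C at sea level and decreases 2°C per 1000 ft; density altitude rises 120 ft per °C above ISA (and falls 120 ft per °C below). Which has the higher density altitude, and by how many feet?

Airport 1 by 5960 ft

Airport 1: ISA temp = -2.8°C, deviation -18.2°C, DA = 8900 + 120 × (-18.2) = 6716 ft.
Airport 2: ISA temp = 7.2°C, deviation -26.2°C, DA = 3900 + 120 × (-26.2) = 756 ft.
Airport 1 is higher by 6716 − 756 = 5960 ft.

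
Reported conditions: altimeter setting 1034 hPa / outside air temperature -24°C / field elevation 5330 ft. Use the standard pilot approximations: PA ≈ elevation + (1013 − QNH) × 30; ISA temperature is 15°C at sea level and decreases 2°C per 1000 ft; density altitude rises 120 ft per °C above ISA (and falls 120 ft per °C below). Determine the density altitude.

Pressure altitude = 5330 + (1013 − 1034) × 30 = 5330 + (-630) = 4700 ft.
ISA temperature at 4700 ft = 15 − 2 × (4700/1000) = 5.6°C.
ISA deviation = -24 − 5.6 = -29.6°C.
Density altitude = 4700 + 120 × (-29.6) = 1148 ft.

1148 ft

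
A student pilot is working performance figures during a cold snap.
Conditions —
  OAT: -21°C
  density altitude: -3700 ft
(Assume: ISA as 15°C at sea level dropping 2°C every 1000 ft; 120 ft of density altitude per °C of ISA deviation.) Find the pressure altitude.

DA = PA + 120 × (OAT − (15 − 2·PA/1000)) = PA + 120·OAT − 1800 + 0.24·PA = 1.24·PA + 120·OAT − 1800.
So 1.24·PA = -3700 − 120 × (-21) + 1800 = 620.
PA = 620 / 1.24 = 500 ft.

500 ft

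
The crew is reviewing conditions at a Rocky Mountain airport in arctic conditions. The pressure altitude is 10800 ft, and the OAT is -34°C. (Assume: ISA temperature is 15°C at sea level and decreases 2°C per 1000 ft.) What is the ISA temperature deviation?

ISA temperature at 10800 ft = 15 − 2 × (10800/1000) = -6.6°C.
Deviation = OAT − ISA = -34 − (-6.6) = -27.4°C.

ISA-27.4°C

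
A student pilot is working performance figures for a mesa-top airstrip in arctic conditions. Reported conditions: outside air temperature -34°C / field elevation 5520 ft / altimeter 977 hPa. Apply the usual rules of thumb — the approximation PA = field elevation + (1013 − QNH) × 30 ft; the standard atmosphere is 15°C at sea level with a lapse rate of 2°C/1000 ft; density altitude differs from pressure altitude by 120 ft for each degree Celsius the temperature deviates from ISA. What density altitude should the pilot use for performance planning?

Pressure altitude = 5520 + (1013 − 977) × 30 = 5520 + (+1080) = 6600 ft.
ISA temperature at 6600 ft = 15 − 2 × (6600/1000) = 1.8°C.
ISA deviation = -34 − 1.8 = -35.8°C.
Density altitude = 6600 + 120 × (-35.8) = 2304 ft.

2304 ft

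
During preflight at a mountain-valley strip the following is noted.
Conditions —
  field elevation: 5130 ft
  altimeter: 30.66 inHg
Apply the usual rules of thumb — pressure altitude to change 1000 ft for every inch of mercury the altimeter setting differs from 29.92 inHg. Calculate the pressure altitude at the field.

Pressure correction = (29.92 − 30.66) × 1000 = -740 ft.
Pressure altitude = 5130 + (-740) = 4390 ft.

4390 ft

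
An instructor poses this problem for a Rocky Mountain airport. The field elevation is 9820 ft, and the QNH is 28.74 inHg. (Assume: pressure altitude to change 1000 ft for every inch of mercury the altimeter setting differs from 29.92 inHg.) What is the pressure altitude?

11000 ft

Pressure correction = (29.92 − 28.74) × 1000 = +1180 ft.
Pressure altitude = 9820 + (+1180) = 11000 ft.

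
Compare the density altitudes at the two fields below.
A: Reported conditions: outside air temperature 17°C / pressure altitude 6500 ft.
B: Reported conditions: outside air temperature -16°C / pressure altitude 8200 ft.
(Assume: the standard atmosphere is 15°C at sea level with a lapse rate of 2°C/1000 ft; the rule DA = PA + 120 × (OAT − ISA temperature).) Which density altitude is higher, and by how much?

A by 1852 ft

A: ISA temp = 2°C, deviation +15°C, DA = 6500 + 120 × 15 = 8300 ft.
B: ISA temp = -1.4°C, deviation -14.6°C, DA = 8200 + 120 × (-14.6) = 6448 ft.
A is higher by 8300 − 6448 = 1852 ft.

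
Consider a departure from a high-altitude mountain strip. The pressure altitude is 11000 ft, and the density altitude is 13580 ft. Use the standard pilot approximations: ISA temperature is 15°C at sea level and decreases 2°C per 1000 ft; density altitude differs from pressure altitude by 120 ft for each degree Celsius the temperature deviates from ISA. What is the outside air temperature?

14.5°C

Density altitude − pressure altitude = 13580 − 11000 = +2580 ft.
At 120 ft/°C that is an ISA deviation of 2580/120 = +21.5°C.
ISA temperature at 11000 ft = 15 − 2 × (11000/1000) = -7°C.
OAT = ISA + deviation = -7 + (+21.5) = 14.5°C.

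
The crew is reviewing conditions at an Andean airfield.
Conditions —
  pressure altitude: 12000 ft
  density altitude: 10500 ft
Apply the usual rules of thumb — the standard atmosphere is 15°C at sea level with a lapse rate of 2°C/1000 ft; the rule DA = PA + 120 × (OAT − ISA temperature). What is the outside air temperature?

Density altitude − pressure altitude = 10500 − 12000 = -1500 ft.
At 120 ft/°C that is an ISA deviation of -1500/120 = -12.5°C.
ISA temperature at 12000 ft = 15 − 2 × (12000/1000) = -9°C.
OAT = ISA + deviation = -9 + (-12.5) = -21.5°C.

-21.5°C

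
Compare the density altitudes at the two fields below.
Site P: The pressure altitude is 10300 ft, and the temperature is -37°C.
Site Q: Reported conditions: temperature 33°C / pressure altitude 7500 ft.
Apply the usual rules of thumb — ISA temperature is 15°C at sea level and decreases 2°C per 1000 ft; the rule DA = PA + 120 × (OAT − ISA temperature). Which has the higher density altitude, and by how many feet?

Site Q by 4928 ft

Site P: ISA temp = -5.6°C, deviation -31.4°C, DA = 10300 + 120 × (-31.4) = 6532 ft.
Site Q: ISA temp = 0°C, deviation +33°C, DA = 7500 + 120 × 33 = 11460 ft.
Site Q is higher by 11460 − 6532 = 4928 ft.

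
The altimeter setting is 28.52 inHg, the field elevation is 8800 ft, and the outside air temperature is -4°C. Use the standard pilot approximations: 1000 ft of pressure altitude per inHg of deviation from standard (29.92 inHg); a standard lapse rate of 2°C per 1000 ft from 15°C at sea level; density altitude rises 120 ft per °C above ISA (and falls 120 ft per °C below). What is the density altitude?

Pressure altitude = 8800 + (29.92 − 28.52) × 1000 = 8800 + (+1400) = 10200 ft.
ISA temperature at 10200 ft = 15 − 2 × (10200/1000) = -5.4°C.
ISA deviation = -4 − (-5.4) = +1.4°C.
Density altitude = 10200 + 120 × (1.4) = 10368 ft.

10368 ft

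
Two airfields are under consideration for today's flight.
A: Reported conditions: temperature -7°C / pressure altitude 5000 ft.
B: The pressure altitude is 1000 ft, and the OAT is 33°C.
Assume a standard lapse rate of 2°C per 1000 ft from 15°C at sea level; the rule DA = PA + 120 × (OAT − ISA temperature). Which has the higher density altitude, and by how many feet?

A by 160 ft

A: ISA temp = 5°C, deviation -12°C, DA = 5000 + 120 × (-12) = 3560 ft.
B: ISA temp = 13°C, deviation +20°C, DA = 1000 + 120 × 20 = 3400 ft.
A is higher by 3560 − 3400 = 160 ft.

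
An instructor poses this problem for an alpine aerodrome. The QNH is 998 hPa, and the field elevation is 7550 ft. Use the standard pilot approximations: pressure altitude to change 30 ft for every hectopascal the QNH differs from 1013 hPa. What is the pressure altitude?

8000 ft

Pressure correction = (1013 − 998) × 30 = +450 ft.
Pressure altitude = 7550 + (+450) = 8000 ft.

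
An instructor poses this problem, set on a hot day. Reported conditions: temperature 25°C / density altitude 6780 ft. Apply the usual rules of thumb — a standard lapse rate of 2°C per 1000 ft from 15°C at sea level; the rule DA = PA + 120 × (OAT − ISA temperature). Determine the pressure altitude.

4500 ft

DA = PA + 120 × (OAT − (15 − 2·PA/1000)) = PA + 120·OAT − 1800 + 0.24·PA = 1.24·PA + 120·OAT − 1800.
So 1.24·PA = 6780 − 120 × 25 + 1800 = 5580.
PA = 5580 / 1.24 = 4500 ft.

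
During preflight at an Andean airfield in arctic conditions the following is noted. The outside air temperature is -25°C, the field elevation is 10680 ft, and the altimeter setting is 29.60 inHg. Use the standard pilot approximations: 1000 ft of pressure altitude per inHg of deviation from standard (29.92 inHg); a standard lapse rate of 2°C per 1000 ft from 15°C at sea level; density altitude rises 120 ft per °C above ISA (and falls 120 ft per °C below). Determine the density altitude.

Pressure altitude = 10680 + (29.92 − 29.60) × 1000 = 10680 + (+320) = 11000 ft.
ISA temperature at 11000 ft = 15 − 2 × (11000/1000) = -7°C.
ISA deviation = -25 − (-7) = -18°C.
Density altitude = 11000 + 120 × (-18) = 8840 ft.

8840 ft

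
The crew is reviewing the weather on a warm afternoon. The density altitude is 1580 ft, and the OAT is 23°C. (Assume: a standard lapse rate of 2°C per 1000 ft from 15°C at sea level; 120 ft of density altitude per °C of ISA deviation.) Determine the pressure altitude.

DA = PA + 120 × (OAT − (15 − 2·PA/1000)) = PA + 120·OAT − 1800 + 0.24·PA = 1.24·PA + 120·OAT − 1800.
So 1.24·PA = 1580 − 120 × 23 + 1800 = 620.
PA = 620 / 1.24 = 500 ft.

500 ft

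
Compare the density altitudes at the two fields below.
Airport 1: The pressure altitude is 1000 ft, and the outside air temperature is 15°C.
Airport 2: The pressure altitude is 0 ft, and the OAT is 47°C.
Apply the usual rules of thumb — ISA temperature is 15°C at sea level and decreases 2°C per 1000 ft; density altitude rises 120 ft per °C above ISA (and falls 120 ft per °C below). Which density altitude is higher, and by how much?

Airport 2 by 2600 ft

Airport 1: ISA temp = 13°C, deviation +2°C, DA = 1000 + 120 × 2 = 1240 ft.
Airport 2: ISA temp = 15°C, deviation +32°C, DA = 0 + 120 × 32 = 3840 ft.
Airport 2 is higher by 3840 − 1240 = 2600 ft.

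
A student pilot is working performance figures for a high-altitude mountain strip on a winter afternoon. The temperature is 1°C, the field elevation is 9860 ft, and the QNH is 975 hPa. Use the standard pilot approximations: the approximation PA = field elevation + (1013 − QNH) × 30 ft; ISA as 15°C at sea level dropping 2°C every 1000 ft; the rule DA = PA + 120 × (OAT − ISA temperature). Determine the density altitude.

Pressure altitude = 9860 + (1013 − 975) × 30 = 9860 + (+1140) = 11000 ft.
ISA temperature at 11000 ft = 15 − 2 × (11000/1000) = -7°C.
ISA deviation = 1 − (-7) = +8°C.
Density altitude = 11000 + 120 × (8) = 11960 ft.

11960 ft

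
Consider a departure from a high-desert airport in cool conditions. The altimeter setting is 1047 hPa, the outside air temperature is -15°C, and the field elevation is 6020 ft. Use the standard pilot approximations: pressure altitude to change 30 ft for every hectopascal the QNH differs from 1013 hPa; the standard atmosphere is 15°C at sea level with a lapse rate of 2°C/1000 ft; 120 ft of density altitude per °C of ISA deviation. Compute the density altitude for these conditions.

Pressure altitude = 6020 + (1013 − 1047) × 30 = 6020 + (-1020) = 5000 ft.
ISA temperature at 5000 ft = 15 − 2 × (5000/1000) = 5°C.
ISA deviation = -15 − 5 = -20°C.
Density altitude = 5000 + 120 × (-20) = 2600 ft.

2600 ft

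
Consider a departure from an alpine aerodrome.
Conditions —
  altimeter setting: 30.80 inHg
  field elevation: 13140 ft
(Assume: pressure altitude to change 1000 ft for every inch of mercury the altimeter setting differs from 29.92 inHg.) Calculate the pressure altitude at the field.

Pressure correction = (29.92 − 30.80) × 1000 = -880 ft.
Pressure altitude = 13140 + (-880) = 12260 ft.

12260 ft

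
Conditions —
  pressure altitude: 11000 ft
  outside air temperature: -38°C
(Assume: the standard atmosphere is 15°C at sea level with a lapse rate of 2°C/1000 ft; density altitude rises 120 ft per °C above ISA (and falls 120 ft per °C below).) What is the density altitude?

7280 ft

ISA temperature at 11000 ft = 15 − 2 × (11000/1000) = -7°C.
ISA deviation = -38 − (-7) = -31°C.
Density altitude = 11000 + 120 × (-31) = 11000 + (-3720) = 7280 ft.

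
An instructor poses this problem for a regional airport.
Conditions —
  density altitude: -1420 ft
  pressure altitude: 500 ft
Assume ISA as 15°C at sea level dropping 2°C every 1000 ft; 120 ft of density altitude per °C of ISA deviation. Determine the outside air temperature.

-2°C

Density altitude − pressure altitude = -1420 − 500 = -1920 ft.
At 120 ft/°C that is an ISA deviation of -1920/120 = -16°C.
ISA temperature at 500 ft = 15 − 2 × (500/1000) = 14°C.
OAT = ISA + deviation = 14 + (-16) = -2°C.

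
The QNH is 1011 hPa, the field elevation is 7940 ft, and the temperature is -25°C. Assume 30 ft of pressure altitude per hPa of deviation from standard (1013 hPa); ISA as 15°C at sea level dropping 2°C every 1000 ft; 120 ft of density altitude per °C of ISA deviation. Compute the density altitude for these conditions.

Pressure altitude = 7940 + (1013 − 1011) × 30 = 7940 + (+60) = 8000 ft.
ISA temperature at 8000 ft = 15 − 2 × (8000/1000) = -1°C.
ISA deviation = -25 − (-1) = -24°C.
Density altitude = 8000 + 120 × (-24) = 5120 ft.

5120 ft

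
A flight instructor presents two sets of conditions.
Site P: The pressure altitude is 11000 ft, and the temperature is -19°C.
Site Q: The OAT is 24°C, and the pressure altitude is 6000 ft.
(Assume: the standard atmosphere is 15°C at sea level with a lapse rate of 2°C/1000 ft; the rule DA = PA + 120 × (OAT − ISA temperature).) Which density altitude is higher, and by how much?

Site P: ISA temp = -7°C, deviation -12°C, DA = 11000 + 120 × (-12) = 9560 ft.
Site Q: ISA temp = 3°C, deviation +21°C, DA = 6000 + 120 × 21 = 8520 ft.
Site P is higher by 9560 − 8520 = 1040 ft.

Site P by 1040 ft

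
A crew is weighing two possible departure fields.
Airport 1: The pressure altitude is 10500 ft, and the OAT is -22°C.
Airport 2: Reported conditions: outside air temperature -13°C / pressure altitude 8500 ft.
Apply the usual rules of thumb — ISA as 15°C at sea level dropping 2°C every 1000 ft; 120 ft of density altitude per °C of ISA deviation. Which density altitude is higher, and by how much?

Airport 1 by 1400 ft

Airport 1: ISA temp = -6°C, deviation -16°C, DA = 10500 + 120 × (-16) = 8580 ft.
Airport 2: ISA temp = -2°C, deviation -11°C, DA = 8500 + 120 × (-11) = 7180 ft.
Airport 1 is higher by 8580 − 7180 = 1400 ft.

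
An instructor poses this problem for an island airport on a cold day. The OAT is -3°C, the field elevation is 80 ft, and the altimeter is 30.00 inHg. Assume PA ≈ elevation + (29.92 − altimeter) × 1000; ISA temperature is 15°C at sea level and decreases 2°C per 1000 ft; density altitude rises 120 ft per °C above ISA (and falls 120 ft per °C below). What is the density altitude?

Pressure altitude = 80 + (29.92 − 30.00) × 1000 = 80 + (-80) = 0 ft.
ISA temperature at 0 ft = 15 − 2 × (0/1000) = 15°C.
ISA deviation = -3 − 15 = -18°C.
Density altitude = 0 + 120 × (-18) = -2160 ft.

-2160 ft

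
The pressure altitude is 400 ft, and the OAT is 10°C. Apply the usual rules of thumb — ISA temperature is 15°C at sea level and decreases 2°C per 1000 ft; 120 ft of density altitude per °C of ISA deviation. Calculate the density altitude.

ISA temperature at 400 ft = 15 − 2 × (400/1000) = 14.2°C.
ISA deviation = 10 − 14.2 = -4.2°C.
Density altitude = 400 + 120 × (-4.2) = 400 + (-504) = -104 ft.

-104 ft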